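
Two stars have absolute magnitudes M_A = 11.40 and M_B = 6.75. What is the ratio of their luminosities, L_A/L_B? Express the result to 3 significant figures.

L_A/L_B ≈ 0.0138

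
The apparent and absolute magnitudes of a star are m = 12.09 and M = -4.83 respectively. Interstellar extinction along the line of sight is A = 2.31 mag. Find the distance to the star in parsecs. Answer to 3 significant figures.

d ≈ 8360 pc

m − M = 5 log₁₀(d/10 pc) + A  ⇒  12.09 − (-4.83) − 2.31 = 5 log₁₀(d/10)
14.610 = 5 log₁₀(d/10)
log₁₀ d = (m − M − A)/5 + 1 = 3.9220
d = 10^3.9220 = 8356 pc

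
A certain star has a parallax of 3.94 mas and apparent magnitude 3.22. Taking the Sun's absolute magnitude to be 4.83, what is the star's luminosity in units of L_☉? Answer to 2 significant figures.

L/L_☉ ≈ 2800

d = 1/p = 1000/3.94 mas = 253.8 pc
M = m − 5 log₁₀ d + 5 = 3.22 − 5·2.4045 + 5 = -3.803
M − M_☉ = -3.803 − 4.83 = -8.633
L/L_☉ = 10^(−0.4 × -8.633) = 2838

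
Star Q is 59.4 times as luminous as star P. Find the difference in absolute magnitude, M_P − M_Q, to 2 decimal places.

Pogson: ΔM = −2.5 log₁₀(ratio) = −2.5 log₁₀(59.4) = −2.5 × 1.7738 = -4.434
Star Q is brighter so has the smaller magnitude: M_P − M_Q is positive.

M_P − M_Q ≈ 4.43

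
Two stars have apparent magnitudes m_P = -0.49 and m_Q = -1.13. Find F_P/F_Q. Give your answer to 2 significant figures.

F_P/F_Q ≈ 0.55

Δm = -0.49 − (-1.13) = 0.64
Flux ratio = 10^(−0.4 Δm) = 10^(−0.4 × 0.64) = 10^-0.256 = 0.5546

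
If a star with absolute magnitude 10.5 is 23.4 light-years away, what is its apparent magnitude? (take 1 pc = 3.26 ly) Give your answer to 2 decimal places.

m ≈ 9.78

d = 23.4 ly / 3.26 = 7.178 pc
m = M + 5 log₁₀ d − 5 = 10.5 + 5·0.8560 − 5 = 9.780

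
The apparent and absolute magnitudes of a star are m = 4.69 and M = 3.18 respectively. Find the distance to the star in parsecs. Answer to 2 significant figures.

μ = m − M = 1.510
m − M = 5 log₁₀ d − 5
log₁₀ d = (m − M)/5 + 1 = 1.3020
d = 10^1.3020 = 20.04 pc

d ≈ 20 pc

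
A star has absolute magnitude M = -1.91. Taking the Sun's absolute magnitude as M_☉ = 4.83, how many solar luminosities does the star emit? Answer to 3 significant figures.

L/L_☉ ≈ 497

M − M_☉ = -1.91 − 4.83 = -6.740
L/L_☉ = 10^(−0.4 (M − M_☉)) = 10^2.696 = 496.6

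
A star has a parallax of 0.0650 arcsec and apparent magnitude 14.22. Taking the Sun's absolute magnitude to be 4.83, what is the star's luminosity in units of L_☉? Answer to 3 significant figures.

L/L_☉ ≈ 4.15×10^-4

d = 1/p = 1/0.0650″ = 15.38 pc
M = m − 5 log₁₀ d + 5 = 14.22 − 5·1.1871 + 5 = 13.285
M − M_☉ = 13.285 − 4.83 = 8.455
L/L_☉ = 10^(−0.4 × 8.455) = 4.151×10^-4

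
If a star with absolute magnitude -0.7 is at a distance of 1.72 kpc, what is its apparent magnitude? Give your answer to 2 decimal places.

m ≈ 10.48

d = 1.72 kpc = 1720 pc
m = M + 5 log₁₀ d − 5 = -0.7 + 5·3.2355 − 5 = 10.478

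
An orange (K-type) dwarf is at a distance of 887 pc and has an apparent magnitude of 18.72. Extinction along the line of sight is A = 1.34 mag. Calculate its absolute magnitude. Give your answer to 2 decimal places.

M ≈ 7.64

5 log₁₀(d/10 pc) = 5 log₁₀(887.0) − 5 = 9.740
M = m − 5 log₁₀(d/10) − A = 18.72 − 9.740 − 1.34 = 7.640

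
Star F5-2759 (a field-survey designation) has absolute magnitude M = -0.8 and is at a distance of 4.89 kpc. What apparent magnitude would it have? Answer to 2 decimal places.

d = 4.89 kpc = 4890 pc
m = M + 5 log₁₀ d − 5 = -0.8 + 5·3.6893 − 5 = 12.647

m ≈ 12.65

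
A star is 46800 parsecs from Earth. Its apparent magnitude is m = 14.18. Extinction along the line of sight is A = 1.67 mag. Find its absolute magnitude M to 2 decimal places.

M ≈ -5.84

5 log₁₀(d/10 pc) = 5 log₁₀(46800) − 5 = 18.351
M = m − 5 log₁₀(d/10) − A = 14.18 − 18.351 − 1.67 = -5.841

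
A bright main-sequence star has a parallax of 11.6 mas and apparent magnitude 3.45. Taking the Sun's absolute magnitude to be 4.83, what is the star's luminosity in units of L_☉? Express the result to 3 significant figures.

L/L_☉ ≈ 265

d = 1/p = 1000/11.6 mas = 86.21 pc
M = m − 5 log₁₀ d + 5 = 3.45 − 5·1.9355 + 5 = -1.228
M − M_☉ = -1.228 − 4.83 = -6.058
L/L_☉ = 10^(−0.4 × -6.058) = 264.9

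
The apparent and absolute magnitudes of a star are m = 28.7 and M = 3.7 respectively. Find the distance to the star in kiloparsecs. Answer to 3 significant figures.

d ≈ 1000 kpc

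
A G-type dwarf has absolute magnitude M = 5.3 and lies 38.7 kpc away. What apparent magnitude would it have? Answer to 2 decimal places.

d = 38.7 kpc = 38700 pc
m = M + 5 log₁₀ d − 5 = 5.3 + 5·4.5877 − 5 = 23.239

m ≈ 23.24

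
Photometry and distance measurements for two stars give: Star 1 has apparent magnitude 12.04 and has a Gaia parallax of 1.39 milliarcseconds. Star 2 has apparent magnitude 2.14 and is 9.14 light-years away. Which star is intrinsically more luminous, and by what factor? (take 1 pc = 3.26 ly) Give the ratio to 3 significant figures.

Star 1 is more luminous, by a factor of 7.22.

Star 1: p = 1.39 mas = 1.39×10^-3″ → d = 1/p = 719.4 pc
Star 1: M = m − 5 log₁₀ d + 5 = 12.04 − 5·2.8570 + 5 = 2.755
Star 2: d = 9.14 ly / 3.26 = 2.804 pc
Star 2: M = m − 5 log₁₀ d + 5 = 2.14 − 5·0.4477 + 5 = 4.901
ΔM = M_1 − M_2 = 2.755 − (4.901) = -2.146; smaller M is more luminous → Star 1.
L ratio = 10^(0.4 |ΔM|) = 10^0.859 = 7.220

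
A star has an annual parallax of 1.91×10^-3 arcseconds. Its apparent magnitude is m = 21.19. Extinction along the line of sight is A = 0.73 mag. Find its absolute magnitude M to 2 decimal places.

M ≈ 11.87

d = 1/p = 1/1.91×10^-3″ = 523.6 pc
5 log₁₀(d/10 pc) = 5 log₁₀(523.6) − 5 = 8.595
M = m − 5 log₁₀(d/10) − A = 21.19 − 8.595 − 0.73 = 11.865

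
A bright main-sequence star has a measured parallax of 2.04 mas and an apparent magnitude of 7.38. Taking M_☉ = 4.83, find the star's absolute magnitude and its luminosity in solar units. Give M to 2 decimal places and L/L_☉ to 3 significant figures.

d = 1/p = 1000/2.04 mas = 490.2 pc
M = m − 5 log₁₀ d + 5 = 7.38 − 5·2.6904 + 5 = -1.072
M − M_☉ = -1.072 − 4.83 = -5.902
L/L_☉ = 10^(−0.4 × -5.902) = 229.5

M ≈ -1.07; L/L_☉ ≈ 229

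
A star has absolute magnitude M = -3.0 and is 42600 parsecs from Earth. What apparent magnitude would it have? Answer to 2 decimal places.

m = M + 5 log₁₀ d − 5 = -3.0 + 5·4.6294 − 5 = 15.147

m ≈ 15.15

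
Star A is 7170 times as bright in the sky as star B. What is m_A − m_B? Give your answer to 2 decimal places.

m_A − m_B ≈ -9.64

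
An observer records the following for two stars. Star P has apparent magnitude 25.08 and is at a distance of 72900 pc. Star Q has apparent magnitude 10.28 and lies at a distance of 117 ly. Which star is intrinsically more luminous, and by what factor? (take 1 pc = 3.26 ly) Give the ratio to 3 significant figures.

Star P is more luminous, by a factor of 4.96.

Star P: M = m − 5 log₁₀ d + 5 = 25.08 − 5·4.8627 + 5 = 5.766
Star Q: d = 117 ly / 3.26 = 35.89 pc
Star Q: M = m − 5 log₁₀ d + 5 = 10.28 − 5·1.5550 + 5 = 7.505
ΔM = M_P − M_Q = 5.766 − (7.505) = -1.739; smaller M is more luminous → Star P.
L ratio = 10^(0.4 |ΔM|) = 10^0.696 = 4.960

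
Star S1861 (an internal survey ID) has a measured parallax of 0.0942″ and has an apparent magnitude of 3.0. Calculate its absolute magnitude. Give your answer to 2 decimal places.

M ≈ 2.87

d = 1/p = 1/0.0942″ = 10.62 pc
5 log₁₀(d/10 pc) = 5 log₁₀(10.62) − 5 = 0.130
M = m − 5 log₁₀(d/10) = 3.0 − 0.130 = 2.870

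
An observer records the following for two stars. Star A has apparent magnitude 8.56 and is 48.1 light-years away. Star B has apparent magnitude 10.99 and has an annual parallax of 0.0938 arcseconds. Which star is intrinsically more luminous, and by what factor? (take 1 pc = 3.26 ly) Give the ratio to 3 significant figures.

Star A is more luminous, by a factor of 18.0.

Star A: d = 48.1 ly / 3.26 = 14.75 pc
Star A: M = m − 5 log₁₀ d + 5 = 8.56 − 5·1.1689 + 5 = 7.715
Star B: d = 1/p = 1/0.0938″ = 10.66 pc
Star B: M = m − 5 log₁₀ d + 5 = 10.99 − 5·1.0278 + 5 = 10.851
ΔM = M_A − M_B = 7.715 − (10.851) = -3.136; smaller M is more luminous → Star A.
L ratio = 10^(0.4 |ΔM|) = 10^1.254 = 17.96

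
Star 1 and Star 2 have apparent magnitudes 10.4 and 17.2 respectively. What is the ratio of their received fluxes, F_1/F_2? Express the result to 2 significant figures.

Δm = 10.4 − (17.2) = -6.8
Flux ratio = 10^(−0.4 Δm) = 10^(−0.4 × -6.8) = 10^2.720 = 524.8

F_1/F_2 ≈ 520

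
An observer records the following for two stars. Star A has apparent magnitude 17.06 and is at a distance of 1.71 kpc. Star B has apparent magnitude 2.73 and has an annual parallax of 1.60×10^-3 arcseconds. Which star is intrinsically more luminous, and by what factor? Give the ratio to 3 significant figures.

Star B is more luminous, by a factor of 72100.

Star A: d = 1.71 kpc = 1710 pc
Star A: M = m − 5 log₁₀ d + 5 = 17.06 − 5·3.2330 + 5 = 5.895
Star B: d = 1/p = 1/1.60×10^-3″ = 625.0 pc
Star B: M = m − 5 log₁₀ d + 5 = 2.73 − 5·2.7959 + 5 = -6.249
ΔM = M_A − M_B = 5.895 − (-6.249) = 12.144; smaller M is more luminous → Star B.
L ratio = 10^(0.4 |ΔM|) = 10^4.858 = 72070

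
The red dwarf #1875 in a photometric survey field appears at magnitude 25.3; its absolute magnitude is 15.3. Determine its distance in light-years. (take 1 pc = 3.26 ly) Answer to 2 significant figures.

d ≈ 3300 ly

Distance modulus: m − M = 25.3 − (15.3) = 10.000
m − M = 5 log₁₀ d − 5
log₁₀ d = (m − M)/5 + 1 = 3.0000
d = 10^3.0000 = 1000 pc
= 3260 ly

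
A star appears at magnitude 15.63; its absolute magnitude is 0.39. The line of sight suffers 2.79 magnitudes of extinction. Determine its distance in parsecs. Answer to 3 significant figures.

m − M = 5 log₁₀(d/10 pc) + A  ⇒  15.63 − (0.39) − 2.79 = 5 log₁₀(d/10)
12.450 = 5 log₁₀(d/10)
log₁₀ d = (m − M − A)/5 + 1 = 3.4900
d = 10^3.4900 = 3090 pc

d ≈ 3090 pc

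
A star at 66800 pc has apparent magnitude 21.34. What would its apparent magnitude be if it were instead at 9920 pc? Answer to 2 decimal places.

Flux ∝ 1/d², so Δm = 5 log₁₀(d₂/d₁) = 5 log₁₀(9920/66800) = -4.141
m₂ = m₁ + Δm = 21.34 + (-4.141) = 17.199

m ≈ 17.20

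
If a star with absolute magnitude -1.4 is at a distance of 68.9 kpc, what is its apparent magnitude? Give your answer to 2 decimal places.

d = 68.9 kpc = 68900 pc
m = M + 5 log₁₀ d − 5 = -1.4 + 5·4.8382 − 5 = 17.791

m ≈ 17.79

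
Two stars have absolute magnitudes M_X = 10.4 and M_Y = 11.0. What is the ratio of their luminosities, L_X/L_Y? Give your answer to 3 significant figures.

ΔM = M_X − M_Y = -0.6
L_X/L_Y = 10^(−0.4 ΔM) = 10^0.240 = 1.738

L_X/L_Y ≈ 1.74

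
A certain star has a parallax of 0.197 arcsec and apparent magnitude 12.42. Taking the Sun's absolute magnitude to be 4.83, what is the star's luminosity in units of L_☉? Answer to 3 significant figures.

L/L_☉ ≈ 2.37×10^-4

d = 1/p = 1/0.197″ = 5.076 pc
M = m − 5 log₁₀ d + 5 = 12.42 − 5·0.7055 + 5 = 13.892
M − M_☉ = 13.892 − 4.83 = 9.062
L/L_☉ = 10^(−0.4 × 9.062) = 2.372×10^-4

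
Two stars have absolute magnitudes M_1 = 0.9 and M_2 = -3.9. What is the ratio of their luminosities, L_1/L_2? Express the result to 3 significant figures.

L_1/L_2 ≈ 0.0120

ΔM = M_1 − M_2 = 4.8
L_1/L_2 = 10^(−0.4 ΔM) = 10^-1.920 = 0.01202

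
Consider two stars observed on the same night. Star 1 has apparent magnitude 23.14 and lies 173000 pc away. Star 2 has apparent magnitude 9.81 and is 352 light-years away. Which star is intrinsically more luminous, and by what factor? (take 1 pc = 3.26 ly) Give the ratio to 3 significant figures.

Star 1: M = m − 5 log₁₀ d + 5 = 23.14 − 5·5.2380 + 5 = 1.950
Star 2: d = 352 ly / 3.26 = 108.0 pc
Star 2: M = m − 5 log₁₀ d + 5 = 9.81 − 5·2.0333 + 5 = 4.643
ΔM = M_1 − M_2 = 1.950 − (4.643) = -2.694; smaller M is more luminous → Star 1.
L ratio = 10^(0.4 |ΔM|) = 10^1.077 = 11.95

Star 1 is more luminous, by a factor of 12.0.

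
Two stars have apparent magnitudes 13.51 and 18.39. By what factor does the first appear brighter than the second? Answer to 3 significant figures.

Magnitude difference = -4.88
Flux ratio = 10^(−0.4 Δm) = 10^(−0.4 × -4.88) = 10^1.952 = 89.54

89.5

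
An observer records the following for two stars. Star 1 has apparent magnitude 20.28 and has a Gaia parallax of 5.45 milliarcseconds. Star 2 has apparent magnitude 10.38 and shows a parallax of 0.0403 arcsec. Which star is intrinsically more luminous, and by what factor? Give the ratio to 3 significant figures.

Star 2 is more luminous, by a factor of 167.

Star 1: p = 5.45 mas = 5.45×10^-3″ → d = 1/p = 183.5 pc
Star 1: M = m − 5 log₁₀ d + 5 = 20.28 − 5·2.2636 + 5 = 13.962
Star 2: d = 1/p = 1/0.0403″ = 24.81 pc
Star 2: M = m − 5 log₁₀ d + 5 = 10.38 − 5·1.3947 + 5 = 8.407
ΔM = M_1 − M_2 = 13.962 − (8.407) = 5.555; smaller M is more luminous → Star 2.
L ratio = 10^(0.4 |ΔM|) = 10^2.222 = 166.8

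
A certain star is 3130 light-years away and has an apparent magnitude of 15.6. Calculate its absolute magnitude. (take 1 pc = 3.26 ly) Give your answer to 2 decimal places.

M ≈ 5.69

d = 3130 ly / 3.26 = 960.1 pc
5 log₁₀(d/10 pc) = 5 log₁₀(960.1) − 5 = 9.912
M = m − 5 log₁₀(d/10) = 15.6 − 9.912 = 5.688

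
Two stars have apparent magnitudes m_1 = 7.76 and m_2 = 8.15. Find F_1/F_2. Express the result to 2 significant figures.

F_1/F_2 ≈ 1.4

Δm = 7.76 − (8.15) = -0.39
Flux ratio = 10^(−0.4 Δm) = 10^(−0.4 × -0.39) = 10^0.156 = 1.432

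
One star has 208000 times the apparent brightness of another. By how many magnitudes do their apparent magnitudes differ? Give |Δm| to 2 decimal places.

|Δm| ≈ 13.30

Pogson: Δm = −2.5 log₁₀(ratio) = −2.5 log₁₀(208000) = −2.5 × 5.3181 = -13.295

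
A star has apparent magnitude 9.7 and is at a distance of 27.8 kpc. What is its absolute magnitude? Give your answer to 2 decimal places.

M ≈ -7.52

d = 27.8 kpc = 27800 pc
5 log₁₀(d/10 pc) = 5 log₁₀(27800) − 5 = 17.220
M = m − 5 log₁₀(d/10) = 9.7 − 17.220 = -7.520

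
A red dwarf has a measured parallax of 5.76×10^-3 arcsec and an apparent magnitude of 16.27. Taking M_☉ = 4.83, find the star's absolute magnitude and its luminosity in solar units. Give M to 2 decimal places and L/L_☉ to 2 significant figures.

d = 1/p = 1/5.76×10^-3″ = 173.6 pc
M = m − 5 log₁₀ d + 5 = 16.27 − 5·2.2396 + 5 = 10.072
M − M_☉ = 10.072 − 4.83 = 5.242
L/L_☉ = 10^(−0.4 × 5.242) = 8.001×10^-3

M ≈ 10.07; L/L_☉ ≈ 8.0×10^-3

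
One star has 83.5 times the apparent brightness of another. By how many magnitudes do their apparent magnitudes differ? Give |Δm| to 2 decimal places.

Pogson: Δm = −2.5 log₁₀(ratio) = −2.5 log₁₀(83.5) = −2.5 × 1.9217 = -4.804

|Δm| ≈ 4.80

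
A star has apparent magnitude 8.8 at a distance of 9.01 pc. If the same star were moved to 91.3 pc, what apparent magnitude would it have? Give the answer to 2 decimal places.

m ≈ 13.83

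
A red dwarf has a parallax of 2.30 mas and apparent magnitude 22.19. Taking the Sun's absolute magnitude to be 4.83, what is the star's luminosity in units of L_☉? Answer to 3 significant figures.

d = 1/p = 1000/2.30 mas = 434.8 pc
M = m − 5 log₁₀ d + 5 = 22.19 − 5·2.6383 + 5 = 13.999
M − M_☉ = 13.999 − 4.83 = 9.169
L/L_☉ = 10^(−0.4 × 9.169) = 2.151×10^-4

L/L_☉ ≈ 2.15×10^-4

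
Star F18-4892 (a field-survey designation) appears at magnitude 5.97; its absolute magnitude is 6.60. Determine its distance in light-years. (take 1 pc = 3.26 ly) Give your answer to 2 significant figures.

μ = m − M = -0.630
m − M = 5 log₁₀ d − 5
log₁₀ d = (m − M)/5 + 1 = 0.8740
d = 10^0.8740 = 7.482 pc
= 24.39 ly

d ≈ 24 ly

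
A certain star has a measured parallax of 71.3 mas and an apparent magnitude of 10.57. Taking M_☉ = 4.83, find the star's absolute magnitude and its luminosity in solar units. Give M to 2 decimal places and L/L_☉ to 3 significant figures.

M ≈ 9.84; L/L_☉ ≈ 9.95×10^-3

d = 1/p = 1000/71.3 mas = 14.03 pc
M = m − 5 log₁₀ d + 5 = 10.57 − 5·1.1469 + 5 = 9.835
M − M_☉ = 9.835 − 4.83 = 5.005
L/L_☉ = 10^(−0.4 × 5.005) = 9.950×10^-3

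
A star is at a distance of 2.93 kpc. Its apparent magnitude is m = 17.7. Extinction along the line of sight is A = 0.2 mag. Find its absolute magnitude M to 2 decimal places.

d = 2.93 kpc = 2930 pc
5 log₁₀(d/10 pc) = 5 log₁₀(2930) − 5 = 12.334
M = m − 5 log₁₀(d/10) − A = 17.7 − 12.334 − 0.2 = 5.166

M ≈ 5.17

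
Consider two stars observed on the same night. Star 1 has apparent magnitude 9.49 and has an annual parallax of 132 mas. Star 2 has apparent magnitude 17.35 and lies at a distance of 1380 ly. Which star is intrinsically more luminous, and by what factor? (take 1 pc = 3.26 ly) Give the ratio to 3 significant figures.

Star 2 is more luminous, by a factor of 2.24.

Star 1: p = 132 mas = 0.132″ → d = 1/p = 7.576 pc
Star 1: M = m − 5 log₁₀ d + 5 = 9.49 − 5·0.8794 + 5 = 10.093
Star 2: d = 1380 ly / 3.26 = 423.3 pc
Star 2: M = m − 5 log₁₀ d + 5 = 17.35 − 5·2.6267 + 5 = 9.217
ΔM = M_1 − M_2 = 10.093 − (9.217) = 0.876; smaller M is more luminous → Star 2.
L ratio = 10^(0.4 |ΔM|) = 10^0.350 = 2.241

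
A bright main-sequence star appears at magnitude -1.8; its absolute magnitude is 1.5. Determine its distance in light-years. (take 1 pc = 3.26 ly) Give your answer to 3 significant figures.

d ≈ 7.13 ly

μ = m − M = -3.300
m − M = 5 log₁₀ d − 5
log₁₀ d = (m − M)/5 + 1 = 0.3400
d = 10^0.3400 = 2.188 pc
= 7.132 ly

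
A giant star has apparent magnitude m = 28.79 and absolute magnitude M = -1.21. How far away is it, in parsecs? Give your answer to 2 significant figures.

d ≈ 1.0×10^7 pc

μ = m − M = 30.000
m − M = 5 log₁₀ d − 5
log₁₀ d = (m − M)/5 + 1 = 7.0000
d = 10^7.0000 = 1.000×10^7 pc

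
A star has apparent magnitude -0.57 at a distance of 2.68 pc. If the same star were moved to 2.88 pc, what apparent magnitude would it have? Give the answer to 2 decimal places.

m ≈ -0.41

Flux ∝ 1/d², so Δm = 5 log₁₀(d₂/d₁) = 5 log₁₀(2.88/2.68) = 0.156
m₂ = m₁ + Δm = -0.57 + (0.156) = -0.414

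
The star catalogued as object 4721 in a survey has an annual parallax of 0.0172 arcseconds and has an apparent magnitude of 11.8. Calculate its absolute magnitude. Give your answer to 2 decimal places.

d = 1/p = 1/0.0172″ = 58.14 pc
5 log₁₀(d/10 pc) = 5 log₁₀(58.14) − 5 = 3.822
M = m − 5 log₁₀(d/10) = 11.8 − 3.822 = 7.978

M ≈ 7.98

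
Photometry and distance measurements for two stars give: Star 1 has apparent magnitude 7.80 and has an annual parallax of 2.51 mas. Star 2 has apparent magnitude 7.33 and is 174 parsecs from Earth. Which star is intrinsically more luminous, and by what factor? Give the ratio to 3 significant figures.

Star 1 is more luminous, by a factor of 3.40.

Star 1: p = 2.51 mas = 2.51×10^-3″ → d = 1/p = 398.4 pc
Star 1: M = m − 5 log₁₀ d + 5 = 7.80 − 5·2.6003 + 5 = -0.202
Star 2: M = m − 5 log₁₀ d + 5 = 7.33 − 5·2.2405 + 5 = 1.127
ΔM = M_1 − M_2 = -0.202 − (1.127) = -1.329; smaller M is more luminous → Star 1.
L ratio = 10^(0.4 |ΔM|) = 10^0.532 = 3.401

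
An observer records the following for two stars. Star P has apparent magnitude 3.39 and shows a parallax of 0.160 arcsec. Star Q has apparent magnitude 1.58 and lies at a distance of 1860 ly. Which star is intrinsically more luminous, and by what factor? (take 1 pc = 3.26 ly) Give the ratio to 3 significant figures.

Star Q is more luminous, by a factor of 44100.

Star P: d = 1/p = 1/0.160″ = 6.250 pc
Star P: M = m − 5 log₁₀ d + 5 = 3.39 − 5·0.7959 + 5 = 4.411
Star Q: d = 1860 ly / 3.26 = 570.6 pc
Star Q: M = m − 5 log₁₀ d + 5 = 1.58 − 5·2.7563 + 5 = -7.201
ΔM = M_P − M_Q = 4.411 − (-7.201) = 11.612; smaller M is more luminous → Star Q.
L ratio = 10^(0.4 |ΔM|) = 10^4.645 = 44140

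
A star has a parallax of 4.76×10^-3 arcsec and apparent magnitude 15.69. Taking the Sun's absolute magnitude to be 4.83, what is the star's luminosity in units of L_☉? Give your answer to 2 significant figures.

d = 1/p = 1/4.76×10^-3″ = 210.1 pc
M = m − 5 log₁₀ d + 5 = 15.69 − 5·2.3224 + 5 = 9.078
M − M_☉ = 9.078 − 4.83 = 4.248
L/L_☉ = 10^(−0.4 × 4.248) = 0.01999

L/L_☉ ≈ 0.020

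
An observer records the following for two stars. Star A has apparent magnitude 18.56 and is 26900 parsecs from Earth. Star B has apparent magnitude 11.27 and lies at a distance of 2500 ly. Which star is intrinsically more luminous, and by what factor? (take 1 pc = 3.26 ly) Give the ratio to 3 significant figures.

Star A is more luminous, by a factor of 1.49.

Star A: M = m − 5 log₁₀ d + 5 = 18.56 − 5·4.4298 + 5 = 1.411
Star B: d = 2500 ly / 3.26 = 766.9 pc
Star B: M = m − 5 log₁₀ d + 5 = 11.27 − 5·2.8847 + 5 = 1.846
ΔM = M_A − M_B = 1.411 − (1.846) = -0.435; smaller M is more luminous → Star A.
L ratio = 10^(0.4 |ΔM|) = 10^0.174 = 1.493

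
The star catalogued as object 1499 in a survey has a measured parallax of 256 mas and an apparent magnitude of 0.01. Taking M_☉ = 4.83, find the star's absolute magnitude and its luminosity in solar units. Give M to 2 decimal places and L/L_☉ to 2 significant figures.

M ≈ 2.05; L/L_☉ ≈ 13

d = 1/p = 1000/256 mas = 3.906 pc
M = m − 5 log₁₀ d + 5 = 0.01 − 5·0.5918 + 5 = 2.051
M − M_☉ = 2.051 − 4.83 = -2.779
L/L_☉ = 10^(−0.4 × -2.779) = 12.93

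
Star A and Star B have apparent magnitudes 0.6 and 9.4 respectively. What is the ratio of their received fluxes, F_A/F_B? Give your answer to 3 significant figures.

F_A/F_B ≈ 3310

Δm = 0.6 − (9.4) = -8.8
Flux ratio = 10^(−0.4 Δm) = 10^(−0.4 × -8.8) = 10^3.520 = 3311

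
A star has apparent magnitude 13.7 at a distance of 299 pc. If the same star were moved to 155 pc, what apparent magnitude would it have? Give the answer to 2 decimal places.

m ≈ 12.27

Flux ∝ 1/d², so Δm = 5 log₁₀(d₂/d₁) = 5 log₁₀(155/299) = -1.427
m₂ = m₁ + Δm = 13.7 + (-1.427) = 12.273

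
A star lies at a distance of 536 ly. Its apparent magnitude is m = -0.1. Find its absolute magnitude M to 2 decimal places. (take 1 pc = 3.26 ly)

M ≈ -6.18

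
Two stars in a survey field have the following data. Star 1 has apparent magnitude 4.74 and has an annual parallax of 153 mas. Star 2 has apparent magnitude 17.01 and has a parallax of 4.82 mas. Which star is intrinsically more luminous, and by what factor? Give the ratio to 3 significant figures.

Star 1: p = 153 mas = 0.153″ → d = 1/p = 6.536 pc
Star 1: M = m − 5 log₁₀ d + 5 = 4.74 − 5·0.8153 + 5 = 5.663
Star 2: p = 4.82 mas = 4.82×10^-3″ → d = 1/p = 207.5 pc
Star 2: M = m − 5 log₁₀ d + 5 = 17.01 − 5·2.3170 + 5 = 10.425
ΔM = M_1 − M_2 = 5.663 − (10.425) = -4.762; smaller M is more luminous → Star 1.
L ratio = 10^(0.4 |ΔM|) = 10^1.905 = 80.30

Star 1 is more luminous, by a factor of 80.3.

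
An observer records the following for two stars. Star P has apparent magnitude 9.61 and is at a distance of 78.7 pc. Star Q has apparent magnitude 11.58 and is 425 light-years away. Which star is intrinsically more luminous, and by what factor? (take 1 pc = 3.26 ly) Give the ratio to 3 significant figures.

Star P is more luminous, by a factor of 2.24.

Star P: M = m − 5 log₁₀ d + 5 = 9.61 − 5·1.8960 + 5 = 5.130
Star Q: d = 425 ly / 3.26 = 130.4 pc
Star Q: M = m − 5 log₁₀ d + 5 = 11.58 − 5·2.1152 + 5 = 6.004
ΔM = M_P − M_Q = 5.130 − (6.004) = -0.874; smaller M is more luminous → Star P.
L ratio = 10^(0.4 |ΔM|) = 10^0.350 = 2.237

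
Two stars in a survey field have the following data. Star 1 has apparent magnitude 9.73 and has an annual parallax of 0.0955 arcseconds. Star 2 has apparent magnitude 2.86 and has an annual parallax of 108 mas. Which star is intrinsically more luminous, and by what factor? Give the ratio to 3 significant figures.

Star 1: d = 1/p = 1/0.0955″ = 10.47 pc
Star 1: M = m − 5 log₁₀ d + 5 = 9.73 − 5·1.0200 + 5 = 9.630
Star 2: p = 108 mas = 0.108″ → d = 1/p = 9.259 pc
Star 2: M = m − 5 log₁₀ d + 5 = 2.86 − 5·0.9666 + 5 = 3.027
ΔM = M_1 − M_2 = 9.630 − (3.027) = 6.603; smaller M is more luminous → Star 2.
L ratio = 10^(0.4 |ΔM|) = 10^2.641 = 437.7

Star 2 is more luminous, by a factor of 438.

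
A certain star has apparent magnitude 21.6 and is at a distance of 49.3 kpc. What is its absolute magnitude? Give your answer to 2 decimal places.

M ≈ 3.14

d = 49.3 kpc = 49300 pc
5 log₁₀(d/10 pc) = 5 log₁₀(49300) − 5 = 18.464
M = m − 5 log₁₀(d/10) = 21.6 − 18.464 = 3.136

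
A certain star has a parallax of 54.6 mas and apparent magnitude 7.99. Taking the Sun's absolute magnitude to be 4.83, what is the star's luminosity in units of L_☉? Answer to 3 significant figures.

L/L_☉ ≈ 0.183

d = 1/p = 1000/54.6 mas = 18.32 pc
M = m − 5 log₁₀ d + 5 = 7.99 − 5·1.2628 + 5 = 6.676
M − M_☉ = 6.676 − 4.83 = 1.846
L/L_☉ = 10^(−0.4 × 1.846) = 0.1826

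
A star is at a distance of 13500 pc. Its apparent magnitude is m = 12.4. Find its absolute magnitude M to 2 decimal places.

M ≈ -3.25

5 log₁₀(d/10 pc) = 5 log₁₀(13500) − 5 = 15.652
M = m − 5 log₁₀(d/10) = 12.4 − 15.652 = -3.252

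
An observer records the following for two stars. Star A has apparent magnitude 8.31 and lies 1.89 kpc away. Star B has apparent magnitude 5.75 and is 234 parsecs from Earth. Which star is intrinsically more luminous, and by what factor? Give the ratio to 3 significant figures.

Star A is more luminous, by a factor of 6.17.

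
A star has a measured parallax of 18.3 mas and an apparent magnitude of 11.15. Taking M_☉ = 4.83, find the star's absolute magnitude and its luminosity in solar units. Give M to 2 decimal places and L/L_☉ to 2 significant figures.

M ≈ 7.46; L/L_☉ ≈ 0.089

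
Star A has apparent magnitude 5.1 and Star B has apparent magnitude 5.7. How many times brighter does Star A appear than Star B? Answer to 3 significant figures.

1.74

Magnitude difference = -0.6
Flux ratio = 10^(−0.4 Δm) = 10^(−0.4 × -0.6) = 10^0.240 = 1.738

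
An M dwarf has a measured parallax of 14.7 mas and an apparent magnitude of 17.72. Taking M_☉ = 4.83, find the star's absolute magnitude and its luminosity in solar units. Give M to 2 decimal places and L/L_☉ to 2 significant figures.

d = 1/p = 1000/14.7 mas = 68.03 pc
M = m − 5 log₁₀ d + 5 = 17.72 − 5·1.8327 + 5 = 13.557
M − M_☉ = 13.557 − 4.83 = 8.727
L/L_☉ = 10^(−0.4 × 8.727) = 3.231×10^-4

M ≈ 13.56; L/L_☉ ≈ 3.2×10^-4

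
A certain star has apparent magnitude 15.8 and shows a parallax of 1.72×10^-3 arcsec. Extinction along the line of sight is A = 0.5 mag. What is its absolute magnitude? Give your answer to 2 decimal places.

d = 1/p = 1/1.72×10^-3″ = 581.4 pc
5 log₁₀(d/10 pc) = 5 log₁₀(581.4) − 5 = 8.822
M = m − 5 log₁₀(d/10) − A = 15.8 − 8.822 − 0.5 = 6.478

M ≈ 6.48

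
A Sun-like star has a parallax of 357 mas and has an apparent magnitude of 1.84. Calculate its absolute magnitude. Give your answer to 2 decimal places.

M ≈ 4.60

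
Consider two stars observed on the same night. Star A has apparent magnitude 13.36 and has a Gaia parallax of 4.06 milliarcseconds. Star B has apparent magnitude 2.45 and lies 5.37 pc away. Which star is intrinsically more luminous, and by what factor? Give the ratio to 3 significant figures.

Star A: p = 4.06 mas = 4.06×10^-3″ → d = 1/p = 246.3 pc
Star A: M = m − 5 log₁₀ d + 5 = 13.36 − 5·2.3915 + 5 = 6.403
Star B: M = m − 5 log₁₀ d + 5 = 2.45 − 5·0.7300 + 5 = 3.800
ΔM = M_A − M_B = 6.403 − (3.800) = 2.603; smaller M is more luminous → Star B.
L ratio = 10^(0.4 |ΔM|) = 10^1.041 = 10.99

Star B is more luminous, by a factor of 11.0.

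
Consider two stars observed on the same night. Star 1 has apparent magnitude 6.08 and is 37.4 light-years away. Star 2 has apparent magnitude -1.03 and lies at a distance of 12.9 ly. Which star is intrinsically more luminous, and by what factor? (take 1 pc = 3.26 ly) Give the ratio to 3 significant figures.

Star 2 is more luminous, by a factor of 83.1.

Star 1: d = 37.4 ly / 3.26 = 11.47 pc
Star 1: M = m − 5 log₁₀ d + 5 = 6.08 − 5·1.0597 + 5 = 5.782
Star 2: d = 12.9 ly / 3.26 = 3.957 pc
Star 2: M = m − 5 log₁₀ d + 5 = -1.03 − 5·0.5974 + 5 = 0.983
ΔM = M_1 − M_2 = 5.782 − (0.983) = 4.799; smaller M is more luminous → Star 2.
L ratio = 10^(0.4 |ΔM|) = 10^1.919 = 83.07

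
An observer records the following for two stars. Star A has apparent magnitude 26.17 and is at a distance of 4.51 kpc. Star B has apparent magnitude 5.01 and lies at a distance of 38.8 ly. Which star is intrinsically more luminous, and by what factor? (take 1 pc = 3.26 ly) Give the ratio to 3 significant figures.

Star A: d = 4.51 kpc = 4510 pc
Star A: M = m − 5 log₁₀ d + 5 = 26.17 − 5·3.6542 + 5 = 12.899
Star B: d = 38.8 ly / 3.26 = 11.90 pc
Star B: M = m − 5 log₁₀ d + 5 = 5.01 − 5·1.0756 + 5 = 4.632
ΔM = M_A − M_B = 12.899 − (4.632) = 8.267; smaller M is more luminous → Star B.
L ratio = 10^(0.4 |ΔM|) = 10^3.307 = 2027

Star B is more luminous, by a factor of 2030.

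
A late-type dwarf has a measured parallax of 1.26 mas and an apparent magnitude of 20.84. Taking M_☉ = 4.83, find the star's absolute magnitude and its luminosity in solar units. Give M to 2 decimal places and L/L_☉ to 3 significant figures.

d = 1/p = 1000/1.26 mas = 793.7 pc
M = m − 5 log₁₀ d + 5 = 20.84 − 5·2.8996 + 5 = 11.342
M − M_☉ = 11.342 − 4.83 = 6.512
L/L_☉ = 10^(−0.4 × 6.512) = 2.485×10^-3

M ≈ 11.34; L/L_☉ ≈ 2.48×10^-3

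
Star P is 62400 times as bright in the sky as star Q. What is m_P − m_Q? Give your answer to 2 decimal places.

m_P − m_Q ≈ -11.99

Pogson: Δm = −2.5 log₁₀(ratio) = −2.5 log₁₀(62400) = −2.5 × 4.7952 = -11.988
Star P is brighter, so it has the smaller magnitude: the difference is negative.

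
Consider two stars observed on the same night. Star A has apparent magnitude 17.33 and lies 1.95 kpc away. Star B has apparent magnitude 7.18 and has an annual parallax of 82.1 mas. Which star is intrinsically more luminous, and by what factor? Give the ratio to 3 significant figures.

Star A: d = 1.95 kpc = 1950 pc
Star A: M = m − 5 log₁₀ d + 5 = 17.33 − 5·3.2900 + 5 = 5.880
Star B: p = 82.1 mas = 0.0821″ → d = 1/p = 12.18 pc
Star B: M = m − 5 log₁₀ d + 5 = 7.18 − 5·1.0857 + 5 = 6.752
ΔM = M_A − M_B = 5.880 − (6.752) = -0.872; smaller M is more luminous → Star A.
L ratio = 10^(0.4 |ΔM|) = 10^0.349 = 2.232

Star A is more luminous, by a factor of 2.23.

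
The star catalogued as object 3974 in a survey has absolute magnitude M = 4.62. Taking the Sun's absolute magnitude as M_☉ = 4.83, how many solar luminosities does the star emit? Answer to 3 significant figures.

L/L_☉ ≈ 1.21

M − M_☉ = 4.62 − 4.83 = -0.210
L/L_☉ = 10^(−0.4 (M − M_☉)) = 10^0.084 = 1.213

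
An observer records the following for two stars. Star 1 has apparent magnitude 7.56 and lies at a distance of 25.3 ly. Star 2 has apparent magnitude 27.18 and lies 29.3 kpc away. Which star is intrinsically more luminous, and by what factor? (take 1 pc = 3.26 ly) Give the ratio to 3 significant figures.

Star 1: d = 25.3 ly / 3.26 = 7.761 pc
Star 1: M = m − 5 log₁₀ d + 5 = 7.56 − 5·0.8899 + 5 = 8.110
Star 2: d = 29.3 kpc = 29300 pc
Star 2: M = m − 5 log₁₀ d + 5 = 27.18 − 5·4.4669 + 5 = 9.846
ΔM = M_1 − M_2 = 8.110 − (9.846) = -1.735; smaller M is more luminous → Star 1.
L ratio = 10^(0.4 |ΔM|) = 10^0.694 = 4.944

Star 1 is more luminous, by a factor of 4.94.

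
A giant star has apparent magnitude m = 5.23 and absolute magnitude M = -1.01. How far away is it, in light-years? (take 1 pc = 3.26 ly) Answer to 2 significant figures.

d ≈ 580 ly

μ = m − M = 6.240
m − M = 5 log₁₀ d − 5
log₁₀ d = (m − M)/5 + 1 = 2.2480
d = 10^2.2480 = 177.0 pc
= 577.1 ly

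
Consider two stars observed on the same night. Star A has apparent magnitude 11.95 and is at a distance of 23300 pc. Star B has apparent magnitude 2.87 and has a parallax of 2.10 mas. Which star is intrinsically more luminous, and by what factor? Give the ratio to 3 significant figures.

Star B is more luminous, by a factor of 1.79.

Star A: M = m − 5 log₁₀ d + 5 = 11.95 − 5·4.3674 + 5 = -4.887
Star B: p = 2.10 mas = 2.10×10^-3″ → d = 1/p = 476.2 pc
Star B: M = m − 5 log₁₀ d + 5 = 2.87 − 5·2.6778 + 5 = -5.519
ΔM = M_A − M_B = -4.887 − (-5.519) = 0.632; smaller M is more luminous → Star B.
L ratio = 10^(0.4 |ΔM|) = 10^0.253 = 1.790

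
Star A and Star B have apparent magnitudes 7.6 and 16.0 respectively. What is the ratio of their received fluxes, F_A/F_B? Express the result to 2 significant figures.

Δm = 7.6 − (16.0) = -8.4
Flux ratio = 10^(−0.4 Δm) = 10^(−0.4 × -8.4) = 10^3.360 = 2291

F_A/F_B ≈ 2300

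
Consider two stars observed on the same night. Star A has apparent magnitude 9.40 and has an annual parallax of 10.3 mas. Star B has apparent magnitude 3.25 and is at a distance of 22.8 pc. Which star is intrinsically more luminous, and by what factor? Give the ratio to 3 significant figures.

Star B is more luminous, by a factor of 15.9.

Star A: p = 10.3 mas = 0.0103″ → d = 1/p = 97.09 pc
Star A: M = m − 5 log₁₀ d + 5 = 9.40 − 5·1.9872 + 5 = 4.464
Star B: M = m − 5 log₁₀ d + 5 = 3.25 − 5·1.3579 + 5 = 1.460
ΔM = M_A − M_B = 4.464 − (1.460) = 3.004; smaller M is more luminous → Star B.
L ratio = 10^(0.4 |ΔM|) = 10^1.202 = 15.91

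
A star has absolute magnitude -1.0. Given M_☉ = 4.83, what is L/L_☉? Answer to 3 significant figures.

M − M_☉ = -1.0 − 4.83 = -5.830
L/L_☉ = 10^(−0.4 (M − M_☉)) = 10^2.332 = 214.8

L/L_☉ ≈ 215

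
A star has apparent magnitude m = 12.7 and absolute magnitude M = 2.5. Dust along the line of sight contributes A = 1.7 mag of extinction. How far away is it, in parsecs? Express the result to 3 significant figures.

d ≈ 501 pc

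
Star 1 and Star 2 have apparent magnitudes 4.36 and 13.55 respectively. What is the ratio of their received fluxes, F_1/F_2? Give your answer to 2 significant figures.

F_1/F_2 ≈ 4700

Δm = 4.36 − (13.55) = -9.19
Flux ratio = 10^(−0.4 Δm) = 10^(−0.4 × -9.19) = 10^3.676 = 4742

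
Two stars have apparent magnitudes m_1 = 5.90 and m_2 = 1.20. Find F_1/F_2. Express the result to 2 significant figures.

F_1/F_2 ≈ 0.013

Δm = 5.90 − (1.20) = 4.70
Flux ratio = 10^(−0.4 Δm) = 10^(−0.4 × 4.70) = 10^-1.880 = 0.01318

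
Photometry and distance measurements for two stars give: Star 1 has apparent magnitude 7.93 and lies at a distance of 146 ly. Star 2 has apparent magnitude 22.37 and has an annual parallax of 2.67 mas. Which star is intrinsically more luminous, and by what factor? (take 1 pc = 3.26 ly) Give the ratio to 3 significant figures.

Star 1: d = 146 ly / 3.26 = 44.79 pc
Star 1: M = m − 5 log₁₀ d + 5 = 7.93 − 5·1.6511 + 5 = 4.674
Star 2: p = 2.67 mas = 2.67×10^-3″ → d = 1/p = 374.5 pc
Star 2: M = m − 5 log₁₀ d + 5 = 22.37 − 5·2.5735 + 5 = 14.503
ΔM = M_1 − M_2 = 4.674 − (14.503) = -9.828; smaller M is more luminous → Star 1.
L ratio = 10^(0.4 |ΔM|) = 10^3.931 = 8537

Star 1 is more luminous, by a factor of 8540.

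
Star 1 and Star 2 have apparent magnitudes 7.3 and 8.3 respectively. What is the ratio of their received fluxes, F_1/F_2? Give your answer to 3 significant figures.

Magnitude difference = -1.0
Flux ratio = 10^(−0.4 Δm) = 10^(−0.4 × -1.0) = 10^0.400 = 2.512

F_1/F_2 ≈ 2.51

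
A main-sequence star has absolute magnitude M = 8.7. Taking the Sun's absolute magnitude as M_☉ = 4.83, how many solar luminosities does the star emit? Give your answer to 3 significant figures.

M − M_☉ = 8.7 − 4.83 = 3.870
L/L_☉ = 10^(−0.4 (M − M_☉)) = 10^-1.548 = 0.02831

L/L_☉ ≈ 0.0283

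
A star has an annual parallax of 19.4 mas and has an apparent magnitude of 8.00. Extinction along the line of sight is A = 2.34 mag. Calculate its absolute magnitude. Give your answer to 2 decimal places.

M ≈ 2.10

p = 19.4 mas = 0.0194″ → d = 1/p = 51.55 pc
5 log₁₀(d/10 pc) = 5 log₁₀(51.55) − 5 = 3.561
M = m − 5 log₁₀(d/10) − A = 8.00 − 3.561 − 2.34 = 2.099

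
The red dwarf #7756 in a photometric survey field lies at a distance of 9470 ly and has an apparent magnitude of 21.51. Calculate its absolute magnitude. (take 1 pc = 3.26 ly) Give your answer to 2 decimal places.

M ≈ 9.19

d = 9470 ly / 3.26 = 2905 pc
5 log₁₀(d/10 pc) = 5 log₁₀(2905) − 5 = 12.316
M = m − 5 log₁₀(d/10) = 21.51 − 12.316 = 9.194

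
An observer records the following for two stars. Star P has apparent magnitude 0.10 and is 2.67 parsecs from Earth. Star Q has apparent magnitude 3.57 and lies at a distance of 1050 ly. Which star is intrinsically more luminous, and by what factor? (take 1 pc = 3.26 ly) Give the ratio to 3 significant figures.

Star P: M = m − 5 log₁₀ d + 5 = 0.10 − 5·0.4265 + 5 = 2.967
Star Q: d = 1050 ly / 3.26 = 322.1 pc
Star Q: M = m − 5 log₁₀ d + 5 = 3.57 − 5·2.5080 + 5 = -3.970
ΔM = M_P − M_Q = 2.967 − (-3.970) = 6.937; smaller M is more luminous → Star Q.
L ratio = 10^(0.4 |ΔM|) = 10^2.775 = 595.6

Star Q is more luminous, by a factor of 596.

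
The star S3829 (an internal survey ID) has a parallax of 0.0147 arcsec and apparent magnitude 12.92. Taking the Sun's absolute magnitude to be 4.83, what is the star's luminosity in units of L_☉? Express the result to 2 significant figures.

d = 1/p = 1/0.0147″ = 68.03 pc
M = m − 5 log₁₀ d + 5 = 12.92 − 5·1.8327 + 5 = 8.757
M − M_☉ = 8.757 − 4.83 = 3.927
L/L_☉ = 10^(−0.4 × 3.927) = 0.02688

L/L_☉ ≈ 0.027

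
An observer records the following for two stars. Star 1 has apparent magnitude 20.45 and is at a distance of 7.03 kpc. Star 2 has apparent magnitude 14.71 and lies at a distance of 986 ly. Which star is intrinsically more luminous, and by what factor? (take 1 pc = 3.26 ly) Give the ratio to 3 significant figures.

Star 1: d = 7.03 kpc = 7030 pc
Star 1: M = m − 5 log₁₀ d + 5 = 20.45 − 5·3.8470 + 5 = 6.215
Star 2: d = 986 ly / 3.26 = 302.5 pc
Star 2: M = m − 5 log₁₀ d + 5 = 14.71 − 5·2.4807 + 5 = 7.307
ΔM = M_1 − M_2 = 6.215 − (7.307) = -1.091; smaller M is more luminous → Star 1.
L ratio = 10^(0.4 |ΔM|) = 10^0.437 = 2.733

Star 1 is more luminous, by a factor of 2.73.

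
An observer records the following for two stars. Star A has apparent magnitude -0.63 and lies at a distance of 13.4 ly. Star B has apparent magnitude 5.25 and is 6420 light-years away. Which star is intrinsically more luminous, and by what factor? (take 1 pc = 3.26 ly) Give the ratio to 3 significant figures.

Star A: d = 13.4 ly / 3.26 = 4.110 pc
Star A: M = m − 5 log₁₀ d + 5 = -0.63 − 5·0.6139 + 5 = 1.301
Star B: d = 6420 ly / 3.26 = 1969 pc
Star B: M = m − 5 log₁₀ d + 5 = 5.25 − 5·3.2943 + 5 = -6.222
ΔM = M_A − M_B = 1.301 − (-6.222) = 7.522; smaller M is more luminous → Star B.
L ratio = 10^(0.4 |ΔM|) = 10^3.009 = 1021

Star B is more luminous, by a factor of 1020.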